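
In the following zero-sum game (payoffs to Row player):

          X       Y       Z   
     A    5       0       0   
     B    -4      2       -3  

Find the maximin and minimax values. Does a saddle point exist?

Maximin = 0, Minimax = 0, Saddle: True

Work:
Row minimums: [0, -4] → maximin = 0
Column maximums: [5, 2, 0] → minimax = 0
Saddle point exists! Game value = 0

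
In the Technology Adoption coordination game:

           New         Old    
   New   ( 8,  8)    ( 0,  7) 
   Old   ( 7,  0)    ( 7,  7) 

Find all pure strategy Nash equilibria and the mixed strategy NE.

Pure NE: (New, New) and (Old, Old); Mixed NE: p = 0.875, q = 0.875

Work:
Check pure NE:
(New, New): (8, 8) - no unilateral deviation beneficial
(Old, Old): (7, 7) - no unilateral deviation beneficial
Mixed NE: P1 plays New with p = 0.875, P2 plays New with q = 0.875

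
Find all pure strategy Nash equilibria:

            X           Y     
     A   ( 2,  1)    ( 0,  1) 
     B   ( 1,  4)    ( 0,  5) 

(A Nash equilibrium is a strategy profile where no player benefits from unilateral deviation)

Nash equilibrium: (A, X), (A, Y), (B, Y)

Work:
Best responses:
  P1 vs X: payoffs [2, 1] → best response A (payoff 2)
  P1 vs Y: payoffs [0, 0] → best response A/B (payoff 0)
  P2 vs A: payoffs [1, 1] → best response X/Y (payoff 1)
  P2 vs B: payoffs [4, 5] → best response Y (payoff 5)
Mutual best responses: (A,X), (A,Y), (B,Y) → Nash equilibria.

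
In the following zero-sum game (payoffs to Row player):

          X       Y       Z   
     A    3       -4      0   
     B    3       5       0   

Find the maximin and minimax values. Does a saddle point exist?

Maximin = 0, Minimax = 0, Saddle: True

Work:
Row minimums: [-4, 0] → maximin = 0
Column maximums: [3, 5, 0] → minimax = 0
Saddle point exists! Game value = 0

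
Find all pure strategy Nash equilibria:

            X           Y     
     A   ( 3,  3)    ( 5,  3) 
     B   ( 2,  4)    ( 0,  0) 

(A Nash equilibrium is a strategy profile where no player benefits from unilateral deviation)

Nash equilibrium: (A, X), (A, Y)

Work:
Best responses:
  P1 vs X: payoffs [3, 2] → best response A (payoff 3)
  P1 vs Y: payoffs [5, 0] → best response A (payoff 5)
  P2 vs A: payoffs [3, 3] → best response X/Y (payoff 3)
  P2 vs B: payoffs [4, 0] → best response X (payoff 4)
Mutual best responses: (A,X), (A,Y) → Nash equilibria.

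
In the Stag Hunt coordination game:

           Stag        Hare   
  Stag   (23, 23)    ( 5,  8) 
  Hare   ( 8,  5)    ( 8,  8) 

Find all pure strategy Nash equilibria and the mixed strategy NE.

Pure NE: (Stag, Stag) and (Hare, Hare); Mixed NE: p = 0.1667, q = 0.1667

Work:
Check pure NE:
(Stag, Stag): (23, 23) - no unilateral deviation beneficial
(Hare, Hare): (8, 8) - no unilateral deviation beneficial
Mixed NE: P1 plays Stag with p = 0.1667, P2 plays Stag with q = 0.1667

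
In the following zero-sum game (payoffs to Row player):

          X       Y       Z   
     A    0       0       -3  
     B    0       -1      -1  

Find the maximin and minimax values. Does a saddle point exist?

Maximin = -1, Minimax = -1, Saddle: True

Work:
Row minimums: [-3, -1] → maximin = -1
Column maximums: [0, 0, -1] → minimax = -1
Saddle point exists! Game value = -1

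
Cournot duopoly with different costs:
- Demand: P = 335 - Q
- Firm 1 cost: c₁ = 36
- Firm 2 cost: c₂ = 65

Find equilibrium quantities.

q₁* = 109.33, q₂* = 80.33

Work:
Reaction: q₁ = (335 - 36 - q₂)/2
Reaction: q₂ = (335 - 65 - q₁)/2
Solve simultaneously:
q₁* = (335 - 2×36 + 65)/3 = 109.33
q₂* = (335 - 2×65 + 36)/3 = 80.33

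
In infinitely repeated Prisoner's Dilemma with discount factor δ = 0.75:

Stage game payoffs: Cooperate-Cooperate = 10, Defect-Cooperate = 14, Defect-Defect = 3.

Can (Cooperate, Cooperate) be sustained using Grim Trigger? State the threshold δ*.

δ* = 0.3636; since δ = 0.75 ≥ 0.3636, cooperation can be sustained

Work:
For Grim Trigger:
Cooperate forever: 10/(1-δ)
Defect then punished: 14 + 3·δ/(1-δ)
Need: 10/(1-δ) ≥ 14 + 3·δ/(1-δ)
Solving: δ ≥ (T-R)/(T-P) = (14-10)/(14-3) = 0.3636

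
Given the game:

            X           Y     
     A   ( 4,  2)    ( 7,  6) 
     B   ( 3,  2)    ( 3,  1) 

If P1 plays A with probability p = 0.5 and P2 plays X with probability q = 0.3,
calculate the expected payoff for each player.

E[P1] = 4.55, E[P2] = 3.05

Work:
E[P1] = p·q·π₁(A,X) + p·(1-q)·π₁(A,Y) + (1-p)·q·π₁(B,X) + (1-p)·(1-q)·π₁(B,Y)
= 0.5·0.3·4 + 0.5·0.7·7 + 0.5·0.3·3 + 0.5·0.7·3
= 4.55

E[P2] = 3.05 (similar calculation)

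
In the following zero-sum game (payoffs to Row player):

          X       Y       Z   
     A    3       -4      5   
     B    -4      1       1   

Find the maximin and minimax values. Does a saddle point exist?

Maximin = -4, Minimax = 1, Saddle: False

Work:
Row minimums: [-4, -4] → maximin = -4
Column maximums: [3, 1, 5] → minimax = 1
No saddle point (maximin ≠ minimax). Mixed strategy needed.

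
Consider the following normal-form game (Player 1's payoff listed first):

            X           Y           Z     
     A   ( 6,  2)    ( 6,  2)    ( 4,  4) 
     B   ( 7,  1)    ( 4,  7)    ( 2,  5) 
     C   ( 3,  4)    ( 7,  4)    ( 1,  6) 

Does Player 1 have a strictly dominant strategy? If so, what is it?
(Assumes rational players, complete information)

No strictly dominant strategy exists for Player 1

Work:
A strategy strictly dominates another if it gives a strictly higher payoff against every opponent action. Compare each pair of P1's strategies column-by-column:
  A vs B: [6 vs 7, 6 vs 4, 4 vs 2] → A does not strictly dominate B (column X: 6 ≤ 7)
  A vs C: [6 vs 3, 6 vs 7, 4 vs 1] → A does not strictly dominate C (column Y: 6 ≤ 7)
  B vs A: [7 vs 6, 4 vs 6, 2 vs 4] → B does not strictly dominate A (column Y: 4 ≤ 6)
  B vs C: [7 vs 3, 4 vs 7, 2 vs 1] → B does not strictly dominate C (column Y: 4 ≤ 7)
  C vs A: [3 vs 6, 7 vs 6, 1 vs 4] → C does not strictly dominate A (column X: 3 ≤ 6)
  C vs B: [3 vs 7, 7 vs 4, 1 vs 2] → C does not strictly dominate B (column X: 3 ≤ 7)
No single strategy strictly dominates all others → no strictly dominant strategy.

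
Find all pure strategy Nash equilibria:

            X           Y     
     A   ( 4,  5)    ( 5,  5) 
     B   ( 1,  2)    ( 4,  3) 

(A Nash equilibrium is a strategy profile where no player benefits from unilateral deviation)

Nash equilibrium: (A, X), (A, Y)

Work:
Best responses:
  P1 vs X: payoffs [4, 1] → best response A (payoff 4)
  P1 vs Y: payoffs [5, 4] → best response A (payoff 5)
  P2 vs A: payoffs [5, 5] → best response X/Y (payoff 5)
  P2 vs B: payoffs [2, 3] → best response Y (payoff 3)
Mutual best responses: (A,X), (A,Y) → Nash equilibria.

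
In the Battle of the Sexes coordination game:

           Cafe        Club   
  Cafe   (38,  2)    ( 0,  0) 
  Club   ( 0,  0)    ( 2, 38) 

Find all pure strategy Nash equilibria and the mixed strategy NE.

Pure NE: (Cafe, Cafe) and (Club, Club); Mixed NE: p = 0.95, q = 0.05

Work:
Check pure NE:
(Cafe, Cafe): (38, 2) - no unilateral deviation beneficial
(Club, Club): (2, 38) - no unilateral deviation beneficial
Mixed NE: P1 plays Cafe with p = 0.95, P2 plays Cafe with q = 0.05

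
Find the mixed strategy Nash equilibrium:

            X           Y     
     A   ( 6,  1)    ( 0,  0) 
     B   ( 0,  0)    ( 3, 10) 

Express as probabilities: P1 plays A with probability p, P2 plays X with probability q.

p = 0.9091, q = 0.3333

Work:
Find probabilities that make opponent indifferent:
P2 chooses q to make P1 indifferent between A and B
P1 chooses p to make P2 indifferent between X and Y
Mixed NE: P1 plays (A: 0.9091, B: 0.0909), P2 plays (X: 0.3333, Y: 0.6667)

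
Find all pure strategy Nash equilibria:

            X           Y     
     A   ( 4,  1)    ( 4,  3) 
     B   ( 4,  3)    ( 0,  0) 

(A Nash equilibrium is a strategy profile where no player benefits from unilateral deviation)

Nash equilibrium: (A, Y), (B, X)

Work:
Best responses:
  P1 vs X: payoffs [4, 4] → best response A/B (payoff 4)
  P1 vs Y: payoffs [4, 0] → best response A (payoff 4)
  P2 vs A: payoffs [1, 3] → best response Y (payoff 3)
  P2 vs B: payoffs [3, 0] → best response X (payoff 3)
Mutual best responses: (A,Y), (B,X) → Nash equilibria.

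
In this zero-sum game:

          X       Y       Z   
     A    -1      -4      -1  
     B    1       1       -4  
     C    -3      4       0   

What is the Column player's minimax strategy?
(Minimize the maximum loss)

Column should play Z, value = 0

Work:
Column player minimizes Row's maximum payoff:
Column X: max payoff to Row = 1
Column Y: max payoff to Row = 4
Column Z: max payoff to Row = 0
Minimum is 0, achieved by column Z.
Minimax strategy: Z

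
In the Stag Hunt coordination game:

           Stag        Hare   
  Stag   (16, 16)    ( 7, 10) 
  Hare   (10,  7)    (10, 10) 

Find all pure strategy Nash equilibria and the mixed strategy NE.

Pure NE: (Stag, Stag) and (Hare, Hare); Mixed NE: p = 0.3333, q = 0.3333

Work:
Check pure NE:
(Stag, Stag): (16, 16) - no unilateral deviation beneficial
(Hare, Hare): (10, 10) - no unilateral deviation beneficial
Mixed NE: P1 plays Stag with p = 0.3333, P2 plays Stag with q = 0.3333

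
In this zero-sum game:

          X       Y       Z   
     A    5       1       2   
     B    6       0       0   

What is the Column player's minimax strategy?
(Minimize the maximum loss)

Column should play Y, value = 1

Work:
Column player minimizes Row's maximum payoff:
Column X: max payoff to Row = 6
Column Y: max payoff to Row = 1
Column Z: max payoff to Row = 2
Minimum is 1, achieved by column Y.
Minimax strategy: Y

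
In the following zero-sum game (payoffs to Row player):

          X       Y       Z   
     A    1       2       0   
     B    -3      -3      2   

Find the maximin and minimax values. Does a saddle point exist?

Maximin = 0, Minimax = 1, Saddle: False

Work:
Row minimums: [0, -3] → maximin = 0
Column maximums: [1, 2, 2] → minimax = 1
No saddle point (maximin ≠ minimax). Mixed strategy needed.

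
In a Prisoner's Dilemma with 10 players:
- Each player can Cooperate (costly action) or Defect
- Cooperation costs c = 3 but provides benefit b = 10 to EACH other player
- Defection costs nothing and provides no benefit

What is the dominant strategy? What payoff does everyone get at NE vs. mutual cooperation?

Dominant: Defect; NE payoff = 0; Coop payoff = 87

Work:
Defect dominates (saves cost c = 3, benefit to others is external)
NE: All defect → everyone gets 0
If all cooperate: each receives (9)×10 - 3 = 87
Social dilemma: 87 > 0 but NE gives 0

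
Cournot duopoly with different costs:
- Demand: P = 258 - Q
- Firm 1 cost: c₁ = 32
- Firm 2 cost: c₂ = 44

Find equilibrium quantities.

q₁* = 79.33, q₂* = 67.33

Work:
Reaction: q₁ = (258 - 32 - q₂)/2
Reaction: q₂ = (258 - 44 - q₁)/2
Solve simultaneously:
q₁* = (258 - 2×32 + 44)/3 = 79.33
q₂* = (258 - 2×44 + 32)/3 = 67.33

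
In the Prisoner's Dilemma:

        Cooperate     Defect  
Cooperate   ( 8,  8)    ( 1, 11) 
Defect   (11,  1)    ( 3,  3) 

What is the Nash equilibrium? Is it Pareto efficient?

(Defect, Defect) is NE; not Pareto efficient

Work:
Defect dominates Cooperate for both players:
If P2 cooperates: Defect (11) > Cooperate (8)
If P2 defects: Defect (3) > Cooperate (1)
NE: (Defect, Defect) with payoff (3, 3)
But (Cooperate, Cooperate) = (8, 8) Pareto dominates (3, 3)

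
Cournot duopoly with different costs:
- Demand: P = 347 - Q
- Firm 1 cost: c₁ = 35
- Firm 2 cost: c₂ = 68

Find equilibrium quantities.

q₁* = 115.0, q₂* = 82.0

Work:
Reaction: q₁ = (347 - 35 - q₂)/2
Reaction: q₂ = (347 - 68 - q₁)/2
Solve simultaneously:
q₁* = (347 - 2×35 + 68)/3 = 115.0
q₂* = (347 - 2×68 + 35)/3 = 82.0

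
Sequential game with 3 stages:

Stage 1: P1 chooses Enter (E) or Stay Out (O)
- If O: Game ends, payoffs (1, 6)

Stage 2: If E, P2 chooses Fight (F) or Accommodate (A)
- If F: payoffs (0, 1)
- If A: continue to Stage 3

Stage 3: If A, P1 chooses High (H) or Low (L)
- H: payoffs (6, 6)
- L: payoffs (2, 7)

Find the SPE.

SPE: (E, A, H); Outcome (6, 6)

Work:
Stage 3: P1 chooses H (6 vs 2)
Stage 2: P2: F->1, A->6 (anticipating H). Choose A
Stage 1: P1: O->1, E->6 (anticipating A, H). Choose E
SPE path: E -> A -> H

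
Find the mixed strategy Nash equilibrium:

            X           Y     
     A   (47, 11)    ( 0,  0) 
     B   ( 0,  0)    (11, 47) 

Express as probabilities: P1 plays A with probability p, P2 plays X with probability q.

p = 0.8103, q = 0.1897

Work:
Find probabilities that make opponent indifferent:
P2 chooses q to make P1 indifferent between A and B
P1 chooses p to make P2 indifferent between X and Y
Mixed NE: P1 plays (A: 0.8103, B: 0.1897), P2 plays (X: 0.1897, Y: 0.8103)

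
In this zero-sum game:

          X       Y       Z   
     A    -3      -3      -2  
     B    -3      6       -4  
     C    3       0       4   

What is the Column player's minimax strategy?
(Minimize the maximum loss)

Column should play X, value = 3

Work:
Column player minimizes Row's maximum payoff:
Column X: max payoff to Row = 3
Column Y: max payoff to Row = 6
Column Z: max payoff to Row = 4
Minimum is 3, achieved by column X.
Minimax strategy: X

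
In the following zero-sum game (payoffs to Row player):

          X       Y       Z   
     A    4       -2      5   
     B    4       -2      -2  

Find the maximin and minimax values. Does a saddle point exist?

Maximin = -2, Minimax = -2, Saddle: True

Work:
Row minimums: [-2, -2] → maximin = -2
Column maximums: [4, -2, 5] → minimax = -2
Saddle point exists! Game value = -2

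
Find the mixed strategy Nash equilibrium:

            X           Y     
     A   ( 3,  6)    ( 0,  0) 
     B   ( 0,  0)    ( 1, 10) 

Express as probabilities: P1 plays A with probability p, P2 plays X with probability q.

p = 0.625, q = 0.25

Work:
Find probabilities that make opponent indifferent:
P2 chooses q to make P1 indifferent between A and B
P1 chooses p to make P2 indifferent between X and Y
Mixed NE: P1 plays (A: 0.625, B: 0.375), P2 plays (X: 0.25, Y: 0.75)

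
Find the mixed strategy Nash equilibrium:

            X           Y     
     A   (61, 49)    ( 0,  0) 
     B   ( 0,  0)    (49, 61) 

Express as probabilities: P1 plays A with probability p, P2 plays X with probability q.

p = 0.5545, q = 0.4455

Work:
Find probabilities that make opponent indifferent:
P2 chooses q to make P1 indifferent between A and B
P1 chooses p to make P2 indifferent between X and Y
Mixed NE: P1 plays (A: 0.5545, B: 0.4455), P2 plays (X: 0.4455, Y: 0.5545)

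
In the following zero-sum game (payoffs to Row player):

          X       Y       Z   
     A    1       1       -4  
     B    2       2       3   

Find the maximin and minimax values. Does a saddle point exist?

Maximin = 2, Minimax = 2, Saddle: True

Work:
Row minimums: [-4, 2] → maximin = 2
Column maximums: [2, 2, 3] → minimax = 2
Saddle point exists! Game value = 2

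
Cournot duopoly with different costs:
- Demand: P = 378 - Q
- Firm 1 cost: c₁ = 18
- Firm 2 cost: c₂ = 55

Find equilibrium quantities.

q₁* = 132.33, q₂* = 95.33

Work:
Reaction: q₁ = (378 - 18 - q₂)/2
Reaction: q₂ = (378 - 55 - q₁)/2
Solve simultaneously:
q₁* = (378 - 2×18 + 55)/3 = 132.33
q₂* = (378 - 2×55 + 18)/3 = 95.33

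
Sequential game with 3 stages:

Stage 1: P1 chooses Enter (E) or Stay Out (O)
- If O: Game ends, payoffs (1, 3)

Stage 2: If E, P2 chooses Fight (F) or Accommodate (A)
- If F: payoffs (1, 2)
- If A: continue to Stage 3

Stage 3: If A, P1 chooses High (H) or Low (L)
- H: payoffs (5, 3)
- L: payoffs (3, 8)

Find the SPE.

SPE: (E, A, H); Outcome (5, 3)

Work:
Stage 3: P1 chooses H (5 vs 3)
Stage 2: P2: F->2, A->3 (anticipating H). Choose A
Stage 1: P1: O->1, E->5 (anticipating A, H). Choose E
SPE path: E -> A -> H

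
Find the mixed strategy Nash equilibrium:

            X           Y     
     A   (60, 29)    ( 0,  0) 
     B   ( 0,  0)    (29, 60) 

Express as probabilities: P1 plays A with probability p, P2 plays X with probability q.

p = 0.6742, q = 0.3258

Work:
Find probabilities that make opponent indifferent:
P2 chooses q to make P1 indifferent between A and B
P1 chooses p to make P2 indifferent between X and Y
Mixed NE: P1 plays (A: 0.6742, B: 0.3258), P2 plays (X: 0.3258, Y: 0.6742)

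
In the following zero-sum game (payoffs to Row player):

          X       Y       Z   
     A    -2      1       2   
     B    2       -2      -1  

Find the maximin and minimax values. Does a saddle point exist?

Maximin = -2, Minimax = 1, Saddle: False

Work:
Row minimums: [-2, -2] → maximin = -2
Column maximums: [2, 1, 2] → minimax = 1
No saddle point (maximin ≠ minimax). Mixed strategy needed.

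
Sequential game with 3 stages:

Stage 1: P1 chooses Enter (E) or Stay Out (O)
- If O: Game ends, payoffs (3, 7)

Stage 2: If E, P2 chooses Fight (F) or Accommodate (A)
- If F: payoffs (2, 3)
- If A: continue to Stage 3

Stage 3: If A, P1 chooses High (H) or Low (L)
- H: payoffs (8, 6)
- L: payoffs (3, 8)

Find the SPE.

SPE: (E, A, H); Outcome (8, 6)

Work:
Stage 3: P1 chooses H (8 vs 3)
Stage 2: P2: F->3, A->6 (anticipating H). Choose A
Stage 1: P1: O->3, E->8 (anticipating A, H). Choose E
SPE path: E -> A -> H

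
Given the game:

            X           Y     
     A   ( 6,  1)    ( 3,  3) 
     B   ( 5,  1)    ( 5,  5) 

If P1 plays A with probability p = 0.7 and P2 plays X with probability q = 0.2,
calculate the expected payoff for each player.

E[P1] = 4.02, E[P2] = 3.08

Work:
E[P1] = p·q·π₁(A,X) + p·(1-q)·π₁(A,Y) + (1-p)·q·π₁(B,X) + (1-p)·(1-q)·π₁(B,Y)
= 0.7·0.2·6 + 0.7·0.8·3 + 0.3·0.2·5 + 0.3·0.8·5
= 4.02

E[P2] = 3.08 (similar calculation)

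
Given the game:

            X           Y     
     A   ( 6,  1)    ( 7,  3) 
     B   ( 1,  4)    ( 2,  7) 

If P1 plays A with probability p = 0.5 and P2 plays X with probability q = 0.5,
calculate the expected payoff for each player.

E[P1] = 4.0, E[P2] = 3.75

Work:
E[P1] = p·q·π₁(A,X) + p·(1-q)·π₁(A,Y) + (1-p)·q·π₁(B,X) + (1-p)·(1-q)·π₁(B,Y)
= 0.5·0.5·6 + 0.5·0.5·7 + 0.5·0.5·1 + 0.5·0.5·2
= 4.0

E[P2] = 3.75 (similar calculation)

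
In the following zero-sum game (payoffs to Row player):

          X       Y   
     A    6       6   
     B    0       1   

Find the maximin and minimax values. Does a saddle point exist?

Maximin = 6, Minimax = 6, Saddle: True

Work:
Row minimums: [6, 0] → maximin = 6
Column maximums: [6, 6] → minimax = 6
Saddle point exists! Game value = 6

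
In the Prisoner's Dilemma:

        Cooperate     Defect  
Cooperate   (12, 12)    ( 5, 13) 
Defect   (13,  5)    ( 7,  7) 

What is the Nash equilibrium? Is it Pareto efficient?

(Defect, Defect) is NE; not Pareto efficient

Work:
Defect dominates Cooperate for both players:
If P2 cooperates: Defect (13) > Cooperate (12)
If P2 defects: Defect (7) > Cooperate (5)
NE: (Defect, Defect) with payoff (7, 7)
But (Cooperate, Cooperate) = (12, 12) Pareto dominates (7, 7)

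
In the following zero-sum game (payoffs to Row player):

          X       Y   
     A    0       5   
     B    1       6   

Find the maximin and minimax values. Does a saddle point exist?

Maximin = 1, Minimax = 1, Saddle: True

Work:
Row minimums: [0, 1] → maximin = 1
Column maximums: [1, 6] → minimax = 1
Saddle point exists! Game value = 1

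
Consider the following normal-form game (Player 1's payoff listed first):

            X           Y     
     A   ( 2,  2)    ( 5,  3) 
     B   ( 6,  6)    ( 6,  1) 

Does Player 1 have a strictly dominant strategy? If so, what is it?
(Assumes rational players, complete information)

Yes, Player 1's strictly dominant strategy is B

Work:
A strategy strictly dominates another if it gives a strictly higher payoff against every opponent action. Compare each pair of P1's strategies column-by-column:
  A vs B: [2 vs 6, 5 vs 6] → A does not strictly dominate B (column X: 2 ≤ 6)
  B vs A: [6 vs 2, 6 vs 5] → B strictly dominates A
B strictly dominates every other strategy → strictly dominant.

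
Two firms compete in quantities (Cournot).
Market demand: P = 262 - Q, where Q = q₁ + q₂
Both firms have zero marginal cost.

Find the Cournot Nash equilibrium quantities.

q₁* = q₂* = 87.33; P* = 87.33

Work:
Profit: π_i = P·q_i = (a - q_i - q_j)·q_i
FOC: ∂π_i/∂q_i = a - 2q_i - q_j = 0
Reaction function: q_i = (262 - q_j)/2
Symmetry: q* = 262/3 = 87.33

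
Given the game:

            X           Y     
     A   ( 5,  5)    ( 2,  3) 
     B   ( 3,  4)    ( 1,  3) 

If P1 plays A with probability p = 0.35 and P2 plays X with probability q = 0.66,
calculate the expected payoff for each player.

E[P1] = 2.901, E[P2] = 3.891

Work:
E[P1] = p·q·π₁(A,X) + p·(1-q)·π₁(A,Y) + (1-p)·q·π₁(B,X) + (1-p)·(1-q)·π₁(B,Y)
= 0.35·0.66·5 + 0.35·0.34·2 + 0.65·0.66·3 + 0.65·0.34·1
= 2.901

E[P2] = 3.891 (similar calculation)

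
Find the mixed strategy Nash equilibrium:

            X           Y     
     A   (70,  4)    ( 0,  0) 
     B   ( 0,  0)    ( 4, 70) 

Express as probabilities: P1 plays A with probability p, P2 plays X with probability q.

p = 0.9459, q = 0.0541

Work:
Find probabilities that make opponent indifferent:
P2 chooses q to make P1 indifferent between A and B
P1 chooses p to make P2 indifferent between X and Y
Mixed NE: P1 plays (A: 0.9459, B: 0.0541), P2 plays (X: 0.0541, Y: 0.9459)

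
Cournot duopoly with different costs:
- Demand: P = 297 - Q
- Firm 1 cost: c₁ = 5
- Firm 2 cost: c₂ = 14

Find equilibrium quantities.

q₁* = 100.33, q₂* = 91.33

Work:
Reaction: q₁ = (297 - 5 - q₂)/2
Reaction: q₂ = (297 - 14 - q₁)/2
Solve simultaneously:
q₁* = (297 - 2×5 + 14)/3 = 100.33
q₂* = (297 - 2×14 + 5)/3 = 91.33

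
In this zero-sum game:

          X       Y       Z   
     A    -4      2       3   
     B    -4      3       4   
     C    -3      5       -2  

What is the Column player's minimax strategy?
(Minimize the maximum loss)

Column should play X, value = -3

Work:
Column player minimizes Row's maximum payoff:
Column X: max payoff to Row = -3
Column Y: max payoff to Row = 5
Column Z: max payoff to Row = 4
Minimum is -3, achieved by column X.
Minimax strategy: X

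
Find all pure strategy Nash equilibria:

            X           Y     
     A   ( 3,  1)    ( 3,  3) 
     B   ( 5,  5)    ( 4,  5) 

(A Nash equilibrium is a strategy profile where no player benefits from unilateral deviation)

Nash equilibrium: (B, X), (B, Y)

Work:
Best responses:
  P1 vs X: payoffs [3, 5] → best response B (payoff 5)
  P1 vs Y: payoffs [3, 4] → best response B (payoff 4)
  P2 vs A: payoffs [1, 3] → best response Y (payoff 3)
  P2 vs B: payoffs [5, 5] → best response X/Y (payoff 5)
Mutual best responses: (B,X), (B,Y) → Nash equilibria.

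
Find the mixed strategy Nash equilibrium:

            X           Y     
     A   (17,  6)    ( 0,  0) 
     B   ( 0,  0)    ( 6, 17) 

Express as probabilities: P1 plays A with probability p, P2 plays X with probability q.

p = 0.7391, q = 0.2609

Work:
Find probabilities that make opponent indifferent:
P2 chooses q to make P1 indifferent between A and B
P1 chooses p to make P2 indifferent between X and Y
Mixed NE: P1 plays (A: 0.7391, B: 0.2609), P2 plays (X: 0.2609, Y: 0.7391)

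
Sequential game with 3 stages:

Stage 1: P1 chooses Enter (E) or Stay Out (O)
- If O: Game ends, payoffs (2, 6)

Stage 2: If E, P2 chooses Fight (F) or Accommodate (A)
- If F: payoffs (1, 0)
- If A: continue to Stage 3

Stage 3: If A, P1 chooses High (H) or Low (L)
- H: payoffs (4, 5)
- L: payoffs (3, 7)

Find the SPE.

SPE: (E, A, H); Outcome (4, 5)

Work:
Stage 3: P1 chooses H (4 vs 3)
Stage 2: P2: F->0, A->5 (anticipating H). Choose A
Stage 1: P1: O->2, E->4 (anticipating A, H). Choose E
SPE path: E -> A -> H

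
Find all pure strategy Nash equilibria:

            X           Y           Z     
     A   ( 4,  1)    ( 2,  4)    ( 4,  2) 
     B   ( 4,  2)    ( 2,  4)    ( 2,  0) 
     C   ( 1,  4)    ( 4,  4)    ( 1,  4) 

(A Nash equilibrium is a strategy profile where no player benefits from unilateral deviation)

Nash equilibrium: (C, Y)

Work:
Best responses:
  P1 vs X: payoffs [4, 4, 1] → best response A/B (payoff 4)
  P1 vs Y: payoffs [2, 2, 4] → best response C (payoff 4)
  P1 vs Z: payoffs [4, 2, 1] → best response A (payoff 4)
  P2 vs A: payoffs [1, 4, 2] → best response Y (payoff 4)
  P2 vs B: payoffs [2, 4, 0] → best response Y (payoff 4)
  P2 vs C: payoffs [4, 4, 4] → best response X/Y/Z (payoff 4)
Mutual best responses: (C,Y) → Nash equilibria.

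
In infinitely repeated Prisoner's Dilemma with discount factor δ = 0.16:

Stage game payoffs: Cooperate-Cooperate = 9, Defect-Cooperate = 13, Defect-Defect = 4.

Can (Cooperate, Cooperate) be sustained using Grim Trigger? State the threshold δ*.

δ* = 0.4444; since δ = 0.16 < 0.4444, cooperation cannot be sustained

Work:
For Grim Trigger:
Cooperate forever: 9/(1-δ)
Defect then punished: 13 + 4·δ/(1-δ)
Need: 9/(1-δ) ≥ 13 + 4·δ/(1-δ)
Solving: δ ≥ (T-R)/(T-P) = (13-9)/(13-4) = 0.4444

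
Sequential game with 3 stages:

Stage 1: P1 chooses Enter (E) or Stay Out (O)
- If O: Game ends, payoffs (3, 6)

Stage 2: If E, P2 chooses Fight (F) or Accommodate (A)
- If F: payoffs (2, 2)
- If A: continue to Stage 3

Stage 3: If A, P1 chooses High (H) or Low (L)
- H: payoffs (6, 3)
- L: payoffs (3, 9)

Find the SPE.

SPE: (E, A, H); Outcome (6, 3)

Work:
Stage 3: P1 chooses H (6 vs 3)
Stage 2: P2: F->2, A->3 (anticipating H). Choose A
Stage 1: P1: O->3, E->6 (anticipating A, H). Choose E
SPE path: E -> A -> H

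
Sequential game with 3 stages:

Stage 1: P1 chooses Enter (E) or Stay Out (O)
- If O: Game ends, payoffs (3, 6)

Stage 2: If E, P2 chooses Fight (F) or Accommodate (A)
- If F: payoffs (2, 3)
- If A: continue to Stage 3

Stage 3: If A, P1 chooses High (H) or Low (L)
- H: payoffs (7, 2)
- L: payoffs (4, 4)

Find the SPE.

SPE: (O, F, H); Outcome (3, 6)

Work:
Stage 3: P1 chooses H (7 vs 4)
Stage 2: P2: F->3, A->2 (anticipating H). Choose F
Stage 1: P1: O->3, E->2 (anticipating F, H). Choose O
SPE path: O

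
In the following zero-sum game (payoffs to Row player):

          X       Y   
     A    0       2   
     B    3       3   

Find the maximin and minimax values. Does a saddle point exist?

Maximin = 3, Minimax = 3, Saddle: True

Work:
Row minimums: [0, 3] → maximin = 3
Column maximums: [3, 3] → minimax = 3
Saddle point exists! Game value = 3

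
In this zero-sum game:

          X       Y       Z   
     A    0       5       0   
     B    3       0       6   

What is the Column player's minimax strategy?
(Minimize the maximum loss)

Column should play X, value = 3

Work:
Column player minimizes Row's maximum payoff:
Column X: max payoff to Row = 3
Column Y: max payoff to Row = 5
Column Z: max payoff to Row = 6
Minimum is 3, achieved by column X.
Minimax strategy: X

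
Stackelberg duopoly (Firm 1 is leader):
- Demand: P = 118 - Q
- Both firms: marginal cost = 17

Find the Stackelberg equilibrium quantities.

q₁* (leader) = 50.5, q₂* (follower) = 25.25

Work:
Follower's reaction: q₂ = (a - c - q₁)/2
Leader substitutes: π₁ = q₁·(a - q₁ - (a-c-q₁)/2 - c)
FOC: q₁* = (118 - 17)/2 = 50.50
Then: q₂* = (118 - 17 - 50.5)/2 = 25.25
Leader has first-mover advantage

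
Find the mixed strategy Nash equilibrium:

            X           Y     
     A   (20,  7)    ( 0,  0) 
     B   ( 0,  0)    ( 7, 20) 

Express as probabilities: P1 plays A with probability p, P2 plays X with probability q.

p = 0.7407, q = 0.2593

Work:
Find probabilities that make opponent indifferent:
P2 chooses q to make P1 indifferent between A and B
P1 chooses p to make P2 indifferent between X and Y
Mixed NE: P1 plays (A: 0.7407, B: 0.2593), P2 plays (X: 0.2593, Y: 0.7407)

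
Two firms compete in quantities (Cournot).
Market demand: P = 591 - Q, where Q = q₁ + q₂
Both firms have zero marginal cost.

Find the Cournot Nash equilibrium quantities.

q₁* = q₂* = 197.0; P* = 197.0

Work:
Profit: π_i = P·q_i = (a - q_i - q_j)·q_i
FOC: ∂π_i/∂q_i = a - 2q_i - q_j = 0
Reaction function: q_i = (591 - q_j)/2
Symmetry: q* = 591/3 = 197.0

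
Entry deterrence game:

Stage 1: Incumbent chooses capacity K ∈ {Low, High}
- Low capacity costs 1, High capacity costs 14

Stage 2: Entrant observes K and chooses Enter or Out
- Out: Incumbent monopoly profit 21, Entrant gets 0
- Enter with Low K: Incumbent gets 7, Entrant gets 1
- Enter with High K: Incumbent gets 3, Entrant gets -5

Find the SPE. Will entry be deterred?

SPE: (High, Enter|Low, Out|High); Entry deterred. Incumbent net profit = 7

Work:
After Low K: Entrant enters (1 > 0)
After High K: Entrant stays out (-5 < 0)
Incumbent: Low → 7−1=6, High → 21−14=7
Incumbent chooses High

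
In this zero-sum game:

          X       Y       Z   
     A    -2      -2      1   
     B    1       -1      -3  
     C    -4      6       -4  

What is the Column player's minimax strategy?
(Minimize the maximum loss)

Column should play X or Z (all achieve the minimum), value = 1

Work:
Column player minimizes Row's maximum payoff:
Column X: max payoff to Row = 1
Column Y: max payoff to Row = 6
Column Z: max payoff to Row = 1
Minimum is 1, achieved by columns X, Z (tied).
Each of X or Z is a minimax strategy.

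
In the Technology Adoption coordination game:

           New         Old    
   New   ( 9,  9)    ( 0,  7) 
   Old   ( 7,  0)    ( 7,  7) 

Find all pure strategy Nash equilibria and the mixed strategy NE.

Pure NE: (New, New) and (Old, Old); Mixed NE: p = 0.7778, q = 0.7778

Work:
Check pure NE:
(New, New): (9, 9) - no unilateral deviation beneficial
(Old, Old): (7, 7) - no unilateral deviation beneficial
Mixed NE: P1 plays New with p = 0.7778, P2 plays New with q = 0.7778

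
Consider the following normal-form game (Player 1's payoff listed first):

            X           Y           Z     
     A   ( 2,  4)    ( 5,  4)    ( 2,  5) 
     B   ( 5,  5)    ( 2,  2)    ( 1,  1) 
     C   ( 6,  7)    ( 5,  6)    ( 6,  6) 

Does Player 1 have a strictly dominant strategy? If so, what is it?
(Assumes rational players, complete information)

No strictly dominant strategy exists for Player 1

Work:
A strategy strictly dominates another if it gives a strictly higher payoff against every opponent action. Compare each pair of P1's strategies column-by-column:
  A vs B: [2 vs 5, 5 vs 2, 2 vs 1] → A does not strictly dominate B (column X: 2 ≤ 5)
  A vs C: [2 vs 6, 5 vs 5, 2 vs 6] → A does not strictly dominate C (column X: 2 ≤ 6)
  B vs A: [5 vs 2, 2 vs 5, 1 vs 2] → B does not strictly dominate A (column Y: 2 ≤ 5)
  B vs C: [5 vs 6, 2 vs 5, 1 vs 6] → B does not strictly dominate C (column X: 5 ≤ 6)
  C vs A: [6 vs 2, 5 vs 5, 6 vs 2] → C does not strictly dominate A (column Y: 5 ≤ 5)
  C vs B: [6 vs 5, 5 vs 2, 6 vs 1] → C strictly dominates B
No single strategy strictly dominates all others → no strictly dominant strategy.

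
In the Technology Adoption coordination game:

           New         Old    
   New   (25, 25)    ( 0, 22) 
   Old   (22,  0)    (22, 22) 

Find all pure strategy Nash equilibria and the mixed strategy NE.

Pure NE: (New, New) and (Old, Old); Mixed NE: p = 0.88, q = 0.88

Work:
Check pure NE:
(New, New): (25, 25) - no unilateral deviation beneficial
(Old, Old): (22, 22) - no unilateral deviation beneficial
Mixed NE: P1 plays New with p = 0.88, P2 plays New with q = 0.88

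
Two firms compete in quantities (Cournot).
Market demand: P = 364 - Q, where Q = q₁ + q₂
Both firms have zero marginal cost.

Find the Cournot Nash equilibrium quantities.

q₁* = q₂* = 121.33; P* = 121.33

Work:
Profit: π_i = P·q_i = (a - q_i - q_j)·q_i
FOC: ∂π_i/∂q_i = a - 2q_i - q_j = 0
Reaction function: q_i = (364 - q_j)/2
Symmetry: q* = 364/3 = 121.33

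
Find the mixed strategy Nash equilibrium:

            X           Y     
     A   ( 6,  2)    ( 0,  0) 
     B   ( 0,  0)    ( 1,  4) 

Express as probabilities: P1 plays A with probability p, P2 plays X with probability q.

p = 0.6667, q = 0.1429

Work:
Find probabilities that make opponent indifferent:
P2 chooses q to make P1 indifferent between A and B
P1 chooses p to make P2 indifferent between X and Y
Mixed NE: P1 plays (A: 0.6667, B: 0.3333), P2 plays (X: 0.1429, Y: 0.8571)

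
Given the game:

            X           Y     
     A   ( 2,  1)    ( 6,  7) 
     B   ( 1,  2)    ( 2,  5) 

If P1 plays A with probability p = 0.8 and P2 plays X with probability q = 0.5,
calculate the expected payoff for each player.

E[P1] = 3.5, E[P2] = 3.9

Work:
E[P1] = p·q·π₁(A,X) + p·(1-q)·π₁(A,Y) + (1-p)·q·π₁(B,X) + (1-p)·(1-q)·π₁(B,Y)
= 0.8·0.5·2 + 0.8·0.5·6 + 0.2·0.5·1 + 0.2·0.5·2
= 3.5

E[P2] = 3.9 (similar calculation)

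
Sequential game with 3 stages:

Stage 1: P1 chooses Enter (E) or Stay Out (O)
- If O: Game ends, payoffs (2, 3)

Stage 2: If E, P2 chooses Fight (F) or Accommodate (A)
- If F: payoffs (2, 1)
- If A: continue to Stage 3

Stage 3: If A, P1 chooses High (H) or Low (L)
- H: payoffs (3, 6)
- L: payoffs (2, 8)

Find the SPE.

SPE: (E, A, H); Outcome (3, 6)

Work:
Stage 3: P1 chooses H (3 vs 2)
Stage 2: P2: F->1, A->6 (anticipating H). Choose A
Stage 1: P1: O->2, E->3 (anticipating A, H). Choose E
SPE path: E -> A -> H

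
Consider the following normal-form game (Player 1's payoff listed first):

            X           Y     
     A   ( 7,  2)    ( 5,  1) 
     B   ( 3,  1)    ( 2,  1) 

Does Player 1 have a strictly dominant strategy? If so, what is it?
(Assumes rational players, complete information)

Yes, Player 1's strictly dominant strategy is A

Work:
A strategy strictly dominates another if it gives a strictly higher payoff against every opponent action. Compare each pair of P1's strategies column-by-column:
  A vs B: [7 vs 3, 5 vs 2] → A strictly dominates B
  B vs A: [3 vs 7, 2 vs 5] → B does not strictly dominate A (column X: 3 ≤ 7)
A strictly dominates every other strategy → strictly dominant.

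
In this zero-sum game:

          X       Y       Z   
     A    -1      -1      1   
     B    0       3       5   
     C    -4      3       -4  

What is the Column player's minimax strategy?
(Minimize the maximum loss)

Column should play X, value = 0

Work:
Column player minimizes Row's maximum payoff:
Column X: max payoff to Row = 0
Column Y: max payoff to Row = 3
Column Z: max payoff to Row = 5
Minimum is 0, achieved by column X.
Minimax strategy: X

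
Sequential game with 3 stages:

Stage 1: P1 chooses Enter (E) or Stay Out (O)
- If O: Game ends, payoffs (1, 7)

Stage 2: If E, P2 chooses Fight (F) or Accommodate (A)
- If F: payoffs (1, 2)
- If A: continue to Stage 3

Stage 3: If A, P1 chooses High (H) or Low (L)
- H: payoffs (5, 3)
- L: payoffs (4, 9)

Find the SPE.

SPE: (E, A, H); Outcome (5, 3)

Work:
Stage 3: P1 chooses H (5 vs 4)
Stage 2: P2: F->2, A->3 (anticipating H). Choose A
Stage 1: P1: O->1, E->5 (anticipating A, H). Choose E
SPE path: E -> A -> H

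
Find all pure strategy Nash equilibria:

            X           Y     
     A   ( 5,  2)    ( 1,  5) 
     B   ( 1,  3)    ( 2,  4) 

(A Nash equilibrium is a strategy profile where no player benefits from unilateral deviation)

Nash equilibrium: (B, Y)

Work:
Best responses:
  P1 vs X: payoffs [5, 1] → best response A (payoff 5)
  P1 vs Y: payoffs [1, 2] → best response B (payoff 2)
  P2 vs A: payoffs [2, 5] → best response Y (payoff 5)
  P2 vs B: payoffs [3, 4] → best response Y (payoff 4)
Mutual best responses: (B,Y) → Nash equilibria.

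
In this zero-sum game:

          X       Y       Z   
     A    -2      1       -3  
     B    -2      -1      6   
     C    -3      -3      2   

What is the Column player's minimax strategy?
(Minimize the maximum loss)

Column should play X, value = -2

Work:
Column player minimizes Row's maximum payoff:
Column X: max payoff to Row = -2
Column Y: max payoff to Row = 1
Column Z: max payoff to Row = 6
Minimum is -2, achieved by column X.
Minimax strategy: X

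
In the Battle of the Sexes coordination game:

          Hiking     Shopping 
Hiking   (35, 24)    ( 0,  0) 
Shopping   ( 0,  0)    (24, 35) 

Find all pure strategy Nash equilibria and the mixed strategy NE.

Pure NE: (Hiking, Hiking) and (Shopping, Shopping); Mixed NE: p = 0.5932, q = 0.4068

Work:
Check pure NE:
(Hiking, Hiking): (35, 24) - no unilateral deviation beneficial
(Shopping, Shopping): (24, 35) - no unilateral deviation beneficial
Mixed NE: P1 plays Hiking with p = 0.5932, P2 plays Hiking with q = 0.4068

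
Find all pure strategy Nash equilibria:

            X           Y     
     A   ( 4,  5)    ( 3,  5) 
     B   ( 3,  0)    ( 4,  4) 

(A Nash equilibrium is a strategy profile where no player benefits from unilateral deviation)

Nash equilibrium: (A, X), (B, Y)

Work:
Best responses:
  P1 vs X: payoffs [4, 3] → best response A (payoff 4)
  P1 vs Y: payoffs [3, 4] → best response B (payoff 4)
  P2 vs A: payoffs [5, 5] → best response X/Y (payoff 5)
  P2 vs B: payoffs [0, 4] → best response Y (payoff 4)
Mutual best responses: (A,X), (B,Y) → Nash equilibria.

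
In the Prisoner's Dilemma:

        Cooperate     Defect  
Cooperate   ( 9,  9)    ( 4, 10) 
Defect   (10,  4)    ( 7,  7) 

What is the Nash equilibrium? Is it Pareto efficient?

(Defect, Defect) is NE; not Pareto efficient

Work:
Defect dominates Cooperate for both players:
If P2 cooperates: Defect (10) > Cooperate (9)
If P2 defects: Defect (7) > Cooperate (4)
NE: (Defect, Defect) with payoff (7, 7)
But (Cooperate, Cooperate) = (9, 9) Pareto dominates (7, 7)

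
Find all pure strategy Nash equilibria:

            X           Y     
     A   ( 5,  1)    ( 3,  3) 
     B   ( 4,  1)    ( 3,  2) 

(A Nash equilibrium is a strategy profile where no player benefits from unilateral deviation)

Nash equilibrium: (A, Y), (B, Y)

Work:
Best responses:
  P1 vs X: payoffs [5, 4] → best response A (payoff 5)
  P1 vs Y: payoffs [3, 3] → best response A/B (payoff 3)
  P2 vs A: payoffs [1, 3] → best response Y (payoff 3)
  P2 vs B: payoffs [1, 2] → best response Y (payoff 2)
Mutual best responses: (A,Y), (B,Y) → Nash equilibria.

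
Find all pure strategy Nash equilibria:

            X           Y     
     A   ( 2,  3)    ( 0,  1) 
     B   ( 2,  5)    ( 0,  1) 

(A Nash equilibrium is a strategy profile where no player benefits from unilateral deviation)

Nash equilibrium: (A, X), (B, X)

Work:
Best responses:
  P1 vs X: payoffs [2, 2] → best response A/B (payoff 2)
  P1 vs Y: payoffs [0, 0] → best response A/B (payoff 0)
  P2 vs A: payoffs [3, 1] → best response X (payoff 3)
  P2 vs B: payoffs [5, 1] → best response X (payoff 5)
Mutual best responses: (A,X), (B,X) → Nash equilibria.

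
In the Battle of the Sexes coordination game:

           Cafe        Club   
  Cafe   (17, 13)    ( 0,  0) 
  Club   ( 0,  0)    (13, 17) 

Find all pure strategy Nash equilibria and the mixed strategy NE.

Pure NE: (Cafe, Cafe) and (Club, Club); Mixed NE: p = 0.5667, q = 0.4333

Work:
Check pure NE:
(Cafe, Cafe): (17, 13) - no unilateral deviation beneficial
(Club, Club): (13, 17) - no unilateral deviation beneficial
Mixed NE: P1 plays Cafe with p = 0.5667, P2 plays Cafe with q = 0.4333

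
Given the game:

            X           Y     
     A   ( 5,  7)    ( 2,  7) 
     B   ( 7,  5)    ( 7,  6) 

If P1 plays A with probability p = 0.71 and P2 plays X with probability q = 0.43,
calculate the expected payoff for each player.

E[P1] = 4.3659, E[P2] = 6.5853

Work:
E[P1] = p·q·π₁(A,X) + p·(1-q)·π₁(A,Y) + (1-p)·q·π₁(B,X) + (1-p)·(1-q)·π₁(B,Y)
= 0.71·0.43·5 + 0.71·0.57·2 + 0.29·0.43·7 + 0.29·0.57·7
= 4.3659

E[P2] = 6.5853 (similar calculation)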